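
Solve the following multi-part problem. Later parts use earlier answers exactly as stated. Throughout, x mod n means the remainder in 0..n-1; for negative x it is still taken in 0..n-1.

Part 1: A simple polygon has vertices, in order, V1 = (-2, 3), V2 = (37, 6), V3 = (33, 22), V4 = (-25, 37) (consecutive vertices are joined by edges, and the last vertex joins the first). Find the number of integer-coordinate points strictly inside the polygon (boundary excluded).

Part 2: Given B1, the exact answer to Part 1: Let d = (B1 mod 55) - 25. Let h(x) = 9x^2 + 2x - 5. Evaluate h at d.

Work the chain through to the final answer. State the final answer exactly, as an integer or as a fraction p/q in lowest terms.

82

Part 1: cross terms: (-2*6 - 37*3)=-123, (37*22 - 33*6)=616, (33*37 - -25*22)=1771, (-25*3 - -2*37)=-1; twice the area = |2263| = 2263; area = 2263/2; boundary points = 3 + 4 + 1 + 1 = 9; strictly interior points = area - boundary/2 + 1 = 1128; answer 1128
Part 2: B1 = 1128; d = 3; 9*(3)^2 + 2*(3)^1 - 5 = (81) + (6) + (-5) = 82; answer 82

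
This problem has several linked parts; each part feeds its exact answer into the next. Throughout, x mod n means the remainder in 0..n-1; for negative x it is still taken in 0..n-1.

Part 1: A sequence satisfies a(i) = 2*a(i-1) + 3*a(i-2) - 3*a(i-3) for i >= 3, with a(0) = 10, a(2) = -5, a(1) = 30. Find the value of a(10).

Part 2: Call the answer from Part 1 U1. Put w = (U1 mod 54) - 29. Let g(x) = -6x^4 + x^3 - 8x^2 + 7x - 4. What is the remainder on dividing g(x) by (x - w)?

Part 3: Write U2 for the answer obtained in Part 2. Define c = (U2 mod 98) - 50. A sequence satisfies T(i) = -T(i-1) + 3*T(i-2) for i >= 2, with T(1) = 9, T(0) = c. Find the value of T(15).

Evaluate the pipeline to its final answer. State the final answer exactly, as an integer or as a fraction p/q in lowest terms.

-3637104

Part 1: a(3) = 2*(-5) + 3*(30) - 3*(10) = 50; iterating: a(3)=50, a(4)=-5, a(5)=155, a(6)=145, a(7)=770, a(8)=1510, a(9)=4895, a(10)=12010; answer 12010
Part 2: U1 = 12010; w = -7; remainder = value at the root: -6*(-7)^4 + 1*(-7)^3 - 8*(-7)^2 + 7*(-7)^1 - 4 = (-14406) + (-343) + (-392) + (-49) + (-4) = -15194; answer -15194
Part 3: U2 = -15194; c = 44; T(2) = -1*(9) + 3*(44) = 123; iterating: T(2)=123, T(3)=-96, T(4)=465, T(5)=-753, T(6)=2148, T(7)=-4407, T(8)=10851, T(9)=-24072, T(10)=56625, T(11)=-128841, T(12)=298716, T(13)=-685239, T(14)=1581387, T(15)=-3637104; answer -3637104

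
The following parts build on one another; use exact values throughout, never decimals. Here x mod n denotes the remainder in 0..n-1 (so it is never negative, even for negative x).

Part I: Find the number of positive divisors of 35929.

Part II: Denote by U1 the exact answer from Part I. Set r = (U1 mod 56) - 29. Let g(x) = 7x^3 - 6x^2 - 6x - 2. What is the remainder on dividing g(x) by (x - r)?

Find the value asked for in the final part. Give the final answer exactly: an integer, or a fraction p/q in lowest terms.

-67349

Part I: 35929 = 19 * 31 * 61; number of divisors = (1+1) * (1+1) * (1+1) = 8; answer 8
Part II: U1 = 8; r = -21; remainder = value at the root: 7*(-21)^3 - 6*(-21)^2 - 6*(-21)^1 - 2 = (-64827) + (-2646) + (126) + (-2) = -67349; answer -67349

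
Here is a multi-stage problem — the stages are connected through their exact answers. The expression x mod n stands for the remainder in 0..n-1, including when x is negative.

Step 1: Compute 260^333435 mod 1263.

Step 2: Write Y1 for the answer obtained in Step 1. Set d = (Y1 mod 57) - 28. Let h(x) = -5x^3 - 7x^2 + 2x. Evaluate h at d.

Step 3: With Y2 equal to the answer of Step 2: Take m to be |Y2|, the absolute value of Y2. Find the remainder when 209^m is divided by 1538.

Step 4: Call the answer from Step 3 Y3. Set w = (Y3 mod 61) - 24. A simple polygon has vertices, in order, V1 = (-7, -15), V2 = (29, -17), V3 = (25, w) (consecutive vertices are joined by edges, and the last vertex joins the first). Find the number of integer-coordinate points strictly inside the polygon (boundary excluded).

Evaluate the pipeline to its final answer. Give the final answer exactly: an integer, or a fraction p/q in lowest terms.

281

Step 1: squarings mod 1263: 260^1=260, 260^2=661, 260^4=1186, 260^8=877, 260^16=1225, 260^32=181, 260^64=1186, 260^128=877, 260^256=1225, 260^512=181, 260^1024=1186, 260^2048=877, 260^4096=1225, 260^8192=181, 260^16384=1186, 260^32768=877, 260^65536=1225, 260^131072=181, 260^262144=1186; 260^333435 = 260^1 * 260^2 * 260^8 * 260^16 * 260^32 * 260^64 * 260^512 * 260^1024 * 260^4096 * 260^65536 * 260^262144 = 29 (mod 1263); answer 29
Step 2: Y1 = 29; d = 1; -5*(1)^3 - 7*(1)^2 + 2*(1)^1 = (-5) + (-7) + (2) = -10; answer -10
Step 3: Y2 = -10; m = 10; squarings mod 1538: 209^1=209, 209^2=617, 209^4=803, 209^8=387; 209^10 = 209^2 * 209^8 = 389 (mod 1538); answer 389
Step 4: Y3 = 389; w = -1; cross terms: (-7*-17 - 29*-15)=554, (29*-1 - 25*-17)=396, (25*-15 - -7*-1)=-382; twice the area = |568| = 568; area = 284; boundary points = 2 + 4 + 2 = 8; strictly interior points = area - boundary/2 + 1 = 281; answer 281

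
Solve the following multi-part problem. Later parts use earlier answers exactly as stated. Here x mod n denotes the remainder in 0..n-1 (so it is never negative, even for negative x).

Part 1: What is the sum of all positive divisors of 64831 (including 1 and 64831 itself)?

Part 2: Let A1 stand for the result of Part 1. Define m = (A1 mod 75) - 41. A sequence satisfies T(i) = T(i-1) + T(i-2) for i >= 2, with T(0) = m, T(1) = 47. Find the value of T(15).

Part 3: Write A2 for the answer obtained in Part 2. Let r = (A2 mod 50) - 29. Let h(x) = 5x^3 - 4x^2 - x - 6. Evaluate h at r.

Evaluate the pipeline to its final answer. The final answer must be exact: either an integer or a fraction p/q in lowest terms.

Part 1: 64831 = 13 * 4987; sigma = (1 + 13) * (1 + 4987) = 14 * 4988 = 69832; answer 69832
Part 2: A1 = 69832; m = -34; T(2) = 1*(47) + 1*(-34) = 13; iterating: T(2)=13, T(3)=60, T(4)=73, T(5)=133, T(6)=206, T(7)=339, T(8)=545, T(9)=884, T(10)=1429, T(11)=2313, T(12)=3742, T(13)=6055, T(14)=9797, T(15)=15852; answer 15852
Part 3: A2 = 15852; r = -27; 5*(-27)^3 - 4*(-27)^2 - 1*(-27)^1 - 6 = (-98415) + (-2916) + (27) + (-6) = -101310; answer -101310

-101310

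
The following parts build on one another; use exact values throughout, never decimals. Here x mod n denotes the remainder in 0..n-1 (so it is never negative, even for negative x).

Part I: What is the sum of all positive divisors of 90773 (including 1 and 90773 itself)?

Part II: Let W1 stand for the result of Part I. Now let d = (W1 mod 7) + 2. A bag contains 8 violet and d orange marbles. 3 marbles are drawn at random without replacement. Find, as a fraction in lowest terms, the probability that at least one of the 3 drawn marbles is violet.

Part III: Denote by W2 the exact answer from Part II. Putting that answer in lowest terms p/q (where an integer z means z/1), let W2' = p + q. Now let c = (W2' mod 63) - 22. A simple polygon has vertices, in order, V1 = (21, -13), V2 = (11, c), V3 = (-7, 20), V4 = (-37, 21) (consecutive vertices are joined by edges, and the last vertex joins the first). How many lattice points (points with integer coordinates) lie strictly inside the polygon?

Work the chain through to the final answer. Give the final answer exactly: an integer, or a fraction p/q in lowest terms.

590

Part I: 90773 = 43 * 2111; sigma = (1 + 43) * (1 + 2111) = 44 * 2112 = 92928; answer 92928
Part II: W1 = 92928; d = 5; total draws C(13,3) = 286; complement C(5,3) = 10; favorable 286 - 10 = 276; P = 138/143; answer 138/143
Part III: W2 = 138/143; threaded value p + q = 281; c = 7; cross terms: (21*7 - 11*-13)=290, (11*20 - -7*7)=269, (-7*21 - -37*20)=593, (-37*-13 - 21*21)=40; twice the area = |1192| = 1192; area = 596; boundary points = 10 + 1 + 1 + 2 = 14; strictly interior points = area - boundary/2 + 1 = 590; answer 590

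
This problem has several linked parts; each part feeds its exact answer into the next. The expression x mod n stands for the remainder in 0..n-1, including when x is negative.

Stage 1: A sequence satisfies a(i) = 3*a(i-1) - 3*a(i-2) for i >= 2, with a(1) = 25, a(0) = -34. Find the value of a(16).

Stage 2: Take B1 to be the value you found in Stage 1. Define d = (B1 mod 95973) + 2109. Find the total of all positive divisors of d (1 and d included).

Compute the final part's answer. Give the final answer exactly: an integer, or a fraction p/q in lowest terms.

85064

Stage 1: a(2) = 3*(25) - 3*(-34) = 177; iterating: a(2)=177, a(3)=456, a(4)=837, a(5)=1143, a(6)=918, a(7)=-675, a(8)=-4779, a(9)=-12312, a(10)=-22599, a(11)=-30861, a(12)=-24786, a(13)=18225, a(14)=129033, a(15)=332424, a(16)=610173; answer 610173
Stage 2: B1 = 610173; d = 36444; 36444 = 2^2 * 3 * 3037; sigma = (1 + 2 + 4) * (1 + 3) * (1 + 3037) = 7 * 4 * 3038 = 85064; answer 85064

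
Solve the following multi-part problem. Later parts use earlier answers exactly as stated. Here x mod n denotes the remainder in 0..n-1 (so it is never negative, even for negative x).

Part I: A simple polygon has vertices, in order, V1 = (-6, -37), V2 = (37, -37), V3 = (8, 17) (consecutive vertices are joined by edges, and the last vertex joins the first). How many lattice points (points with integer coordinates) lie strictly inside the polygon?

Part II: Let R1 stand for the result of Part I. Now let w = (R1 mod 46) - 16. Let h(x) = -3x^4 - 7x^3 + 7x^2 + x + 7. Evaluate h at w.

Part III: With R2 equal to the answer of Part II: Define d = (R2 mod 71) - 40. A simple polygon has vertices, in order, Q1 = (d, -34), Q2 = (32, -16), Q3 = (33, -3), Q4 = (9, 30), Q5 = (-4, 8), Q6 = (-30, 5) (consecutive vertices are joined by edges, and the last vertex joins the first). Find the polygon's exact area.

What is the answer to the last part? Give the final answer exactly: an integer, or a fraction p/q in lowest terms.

4515/2

Part I: cross terms: (-6*-37 - 37*-37)=1591, (37*17 - 8*-37)=925, (8*-37 - -6*17)=-194; twice the area = |2322| = 2322; area = 1161; boundary points = 43 + 1 + 2 = 46; strictly interior points = area - boundary/2 + 1 = 1139; answer 1139
Part II: R1 = 1139; w = 19; -3*(19)^4 - 7*(19)^3 + 7*(19)^2 + 1*(19)^1 + 7 = (-390963) + (-48013) + (2527) + (19) + (7) = -436423; answer -436423
Part III: R2 = -436423; d = -26; cross terms: (-26*-16 - 32*-34)=1504, (32*-3 - 33*-16)=432, (33*30 - 9*-3)=1017, (9*8 - -4*30)=192, (-4*5 - -30*8)=220, (-30*-34 - -26*5)=1150; twice the area = |4515| = 4515; area = 4515/2; answer 4515/2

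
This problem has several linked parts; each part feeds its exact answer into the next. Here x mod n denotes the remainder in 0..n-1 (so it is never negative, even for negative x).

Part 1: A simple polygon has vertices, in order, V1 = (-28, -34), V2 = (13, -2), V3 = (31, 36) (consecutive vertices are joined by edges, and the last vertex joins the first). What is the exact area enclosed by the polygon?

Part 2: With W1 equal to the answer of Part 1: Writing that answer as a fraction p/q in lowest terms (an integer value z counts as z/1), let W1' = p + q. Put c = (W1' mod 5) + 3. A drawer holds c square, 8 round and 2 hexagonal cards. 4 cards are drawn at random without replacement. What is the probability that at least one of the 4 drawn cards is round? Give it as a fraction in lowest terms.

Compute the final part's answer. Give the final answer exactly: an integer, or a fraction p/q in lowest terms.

38/39

Part 1: cross terms: (-28*-2 - 13*-34)=498, (13*36 - 31*-2)=530, (31*-34 - -28*36)=-46; twice the area = |982| = 982; area = 491; answer 491
Part 2: W1 = 491; threaded value p + q = 492; c = 5; total draws C(15,4) = 1365; complement C(7,4) = 35; favorable 1365 - 35 = 1330; P = 38/39; answer 38/39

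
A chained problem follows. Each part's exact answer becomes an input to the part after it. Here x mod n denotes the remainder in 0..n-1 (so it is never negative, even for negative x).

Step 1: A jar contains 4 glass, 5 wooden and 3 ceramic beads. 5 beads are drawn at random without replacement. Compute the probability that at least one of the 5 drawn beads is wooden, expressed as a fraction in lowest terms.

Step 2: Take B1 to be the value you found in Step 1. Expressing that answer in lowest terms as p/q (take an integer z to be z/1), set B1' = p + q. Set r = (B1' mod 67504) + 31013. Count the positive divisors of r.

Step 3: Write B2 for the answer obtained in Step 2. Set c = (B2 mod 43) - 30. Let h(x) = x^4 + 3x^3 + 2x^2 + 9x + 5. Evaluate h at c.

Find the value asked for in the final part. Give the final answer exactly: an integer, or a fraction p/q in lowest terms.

405371

Step 1: total draws C(12,5) = 792; complement C(7,5) = 21; favorable 792 - 21 = 771; P = 257/264; answer 257/264
Step 2: B1 = 257/264; threaded value p + q = 521; r = 31534; 31534 = 2 * 15767; number of divisors = (1+1) * (1+1) = 4; answer 4
Step 3: B2 = 4; c = -26; 1*(-26)^4 + 3*(-26)^3 + 2*(-26)^2 + 9*(-26)^1 + 5 = (456976) + (-52728) + (1352) + (-234) + (5) = 405371; answer 405371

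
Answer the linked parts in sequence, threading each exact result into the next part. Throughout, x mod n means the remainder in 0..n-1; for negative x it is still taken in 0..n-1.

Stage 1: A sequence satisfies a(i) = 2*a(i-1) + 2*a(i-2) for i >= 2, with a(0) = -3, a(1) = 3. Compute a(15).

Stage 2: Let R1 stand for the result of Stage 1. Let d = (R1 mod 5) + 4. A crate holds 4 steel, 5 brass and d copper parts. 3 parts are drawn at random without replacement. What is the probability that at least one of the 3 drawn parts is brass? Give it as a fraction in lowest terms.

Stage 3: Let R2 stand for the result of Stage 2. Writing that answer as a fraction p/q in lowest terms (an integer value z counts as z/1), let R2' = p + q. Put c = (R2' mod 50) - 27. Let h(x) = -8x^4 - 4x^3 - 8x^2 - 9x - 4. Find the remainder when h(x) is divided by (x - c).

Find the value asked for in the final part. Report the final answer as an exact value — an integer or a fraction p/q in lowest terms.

-1251024

Stage 1: a(2) = 2*(3) + 2*(-3) = 0; iterating: a(2)=0, a(3)=6, a(4)=12, a(5)=36, a(6)=96, a(7)=264, a(8)=720, a(9)=1968, a(10)=5376, a(11)=14688, a(12)=40128, a(13)=109632, a(14)=299520, a(15)=818304; answer 818304
Stage 2: R1 = 818304; d = 8; total draws C(17,3) = 680; complement C(12,3) = 220; favorable 680 - 220 = 460; P = 23/34; answer 23/34
Stage 3: R2 = 23/34; threaded value p + q = 57; c = -20; remainder = value at the root: -8*(-20)^4 - 4*(-20)^3 - 8*(-20)^2 - 9*(-20)^1 - 4 = (-1280000) + (32000) + (-3200) + (180) + (-4) = -1251024; answer -1251024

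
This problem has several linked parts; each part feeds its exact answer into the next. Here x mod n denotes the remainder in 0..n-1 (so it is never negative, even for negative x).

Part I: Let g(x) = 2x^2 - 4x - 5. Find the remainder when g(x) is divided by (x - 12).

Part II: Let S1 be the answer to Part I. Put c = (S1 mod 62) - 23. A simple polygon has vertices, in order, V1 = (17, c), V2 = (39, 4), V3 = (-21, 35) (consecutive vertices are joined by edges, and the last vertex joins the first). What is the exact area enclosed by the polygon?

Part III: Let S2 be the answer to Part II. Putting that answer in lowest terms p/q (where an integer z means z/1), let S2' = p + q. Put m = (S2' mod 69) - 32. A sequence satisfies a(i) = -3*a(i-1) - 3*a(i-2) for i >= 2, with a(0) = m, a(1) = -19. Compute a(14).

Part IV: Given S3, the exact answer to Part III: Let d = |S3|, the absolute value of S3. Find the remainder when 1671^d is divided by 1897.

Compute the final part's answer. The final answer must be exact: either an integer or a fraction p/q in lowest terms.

244

Part I: remainder = value at the root: 2*(12)^2 - 4*(12)^1 - 5 = (288) + (-48) + (-5) = 235; answer 235
Part II: S1 = 235; c = 26; cross terms: (17*4 - 39*26)=-946, (39*35 - -21*4)=1449, (-21*26 - 17*35)=-1141; twice the area = |-638| = 638; area = 319; answer 319
Part III: S2 = 319; threaded value p + q = 320; m = 12; a(2) = -3*(-19) - 3*(12) = 21; iterating: a(2)=21, a(3)=-6, a(4)=-45, a(5)=153, a(6)=-324, a(7)=513, a(8)=-567, a(9)=162, a(10)=1215, a(11)=-4131, a(12)=8748, a(13)=-13851, a(14)=15309; answer 15309
Part IV: S3 = 15309; d = 15309; squarings mod 1897: 1671^1=1671, 1671^2=1754, 1671^4=1479, 1671^8=200, 1671^16=163, 1671^32=11, 1671^64=121, 1671^128=1362, 1671^256=1675, 1671^512=1859, 1671^1024=1444, 1671^2048=333, 1671^4096=863, 1671^8192=1145; 1671^15309 = 1671^1 * 1671^4 * 1671^8 * 1671^64 * 1671^128 * 1671^256 * 1671^512 * 1671^2048 * 1671^4096 * 1671^8192 = 244 (mod 1897); answer 244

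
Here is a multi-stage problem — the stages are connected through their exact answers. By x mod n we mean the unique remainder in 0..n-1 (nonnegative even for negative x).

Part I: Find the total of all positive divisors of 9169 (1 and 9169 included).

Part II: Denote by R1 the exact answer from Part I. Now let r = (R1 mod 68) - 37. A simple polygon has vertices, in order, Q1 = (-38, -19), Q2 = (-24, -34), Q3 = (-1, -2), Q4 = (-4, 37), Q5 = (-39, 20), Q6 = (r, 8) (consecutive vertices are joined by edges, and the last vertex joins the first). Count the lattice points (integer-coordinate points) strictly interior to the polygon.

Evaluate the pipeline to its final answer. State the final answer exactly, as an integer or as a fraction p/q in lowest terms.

1564

Part I: 9169 = 53 * 173; sigma = (1 + 53) * (1 + 173) = 54 * 174 = 9396; answer 9396
Part II: R1 = 9396; r = -25; cross terms: (-38*-34 - -24*-19)=836, (-24*-2 - -1*-34)=14, (-1*37 - -4*-2)=-45, (-4*20 - -39*37)=1363, (-39*8 - -25*20)=188, (-25*-19 - -38*8)=779; twice the area = |3135| = 3135; area = 3135/2; boundary points = 1 + 1 + 3 + 1 + 2 + 1 = 9; strictly interior points = area - boundary/2 + 1 = 1564; answer 1564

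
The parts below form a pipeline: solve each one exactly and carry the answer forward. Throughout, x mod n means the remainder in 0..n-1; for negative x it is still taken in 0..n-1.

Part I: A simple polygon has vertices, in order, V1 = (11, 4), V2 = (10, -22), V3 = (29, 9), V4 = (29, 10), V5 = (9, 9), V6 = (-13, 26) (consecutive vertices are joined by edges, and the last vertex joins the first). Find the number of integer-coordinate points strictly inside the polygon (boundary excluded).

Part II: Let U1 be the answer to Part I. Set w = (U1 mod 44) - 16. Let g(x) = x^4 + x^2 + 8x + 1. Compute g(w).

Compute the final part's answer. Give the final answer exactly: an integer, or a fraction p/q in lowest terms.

115

Part I: cross terms: (11*-22 - 10*4)=-282, (10*9 - 29*-22)=728, (29*10 - 29*9)=29, (29*9 - 9*10)=171, (9*26 - -13*9)=351, (-13*4 - 11*26)=-338; twice the area = |659| = 659; area = 659/2; boundary points = 1 + 1 + 1 + 1 + 1 + 2 = 7; strictly interior points = area - boundary/2 + 1 = 327; answer 327
Part II: U1 = 327; w = 3; 1*(3)^4 + 1*(3)^2 + 8*(3)^1 + 1 = (81) + (9) + (24) + (1) = 115; answer 115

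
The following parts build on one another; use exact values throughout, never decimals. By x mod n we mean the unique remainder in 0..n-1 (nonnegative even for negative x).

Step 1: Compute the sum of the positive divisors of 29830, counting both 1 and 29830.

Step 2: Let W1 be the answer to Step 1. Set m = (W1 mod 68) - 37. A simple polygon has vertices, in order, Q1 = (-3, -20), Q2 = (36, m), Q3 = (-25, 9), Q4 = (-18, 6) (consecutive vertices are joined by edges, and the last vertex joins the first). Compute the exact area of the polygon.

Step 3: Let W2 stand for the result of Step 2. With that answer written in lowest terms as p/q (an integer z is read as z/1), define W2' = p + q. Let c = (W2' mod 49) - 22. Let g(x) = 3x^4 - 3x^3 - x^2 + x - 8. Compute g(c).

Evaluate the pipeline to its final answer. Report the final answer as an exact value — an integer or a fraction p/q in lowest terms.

Step 1: 29830 = 2 * 5 * 19 * 157; sigma = (1 + 2) * (1 + 5) * (1 + 19) * (1 + 157) = 3 * 6 * 20 * 158 = 56880; answer 56880
Step 2: W1 = 56880; m = -5; cross terms: (-3*-5 - 36*-20)=735, (36*9 - -25*-5)=199, (-25*6 - -18*9)=12, (-18*-20 - -3*6)=378; twice the area = |1324| = 1324; area = 662; answer 662
Step 3: W2 = 662; threaded value p + q = 663; c = 4; 3*(4)^4 - 3*(4)^3 - 1*(4)^2 + 1*(4)^1 - 8 = (768) + (-192) + (-16) + (4) + (-8) = 556; answer 556

556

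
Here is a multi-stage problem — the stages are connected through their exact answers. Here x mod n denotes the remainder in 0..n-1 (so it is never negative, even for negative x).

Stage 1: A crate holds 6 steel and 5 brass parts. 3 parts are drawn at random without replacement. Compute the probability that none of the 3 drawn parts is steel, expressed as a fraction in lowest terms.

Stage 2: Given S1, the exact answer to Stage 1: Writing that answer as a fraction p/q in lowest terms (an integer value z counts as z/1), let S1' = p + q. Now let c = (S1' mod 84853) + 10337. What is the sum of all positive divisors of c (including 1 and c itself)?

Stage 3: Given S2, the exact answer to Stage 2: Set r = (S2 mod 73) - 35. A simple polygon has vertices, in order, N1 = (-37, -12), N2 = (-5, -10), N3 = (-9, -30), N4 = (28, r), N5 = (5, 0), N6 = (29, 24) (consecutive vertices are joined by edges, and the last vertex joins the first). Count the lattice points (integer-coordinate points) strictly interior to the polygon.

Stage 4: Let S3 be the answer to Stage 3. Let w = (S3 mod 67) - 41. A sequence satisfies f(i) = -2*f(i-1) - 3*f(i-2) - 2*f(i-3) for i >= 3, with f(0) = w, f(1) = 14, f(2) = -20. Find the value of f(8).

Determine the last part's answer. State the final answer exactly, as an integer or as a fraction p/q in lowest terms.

12

Stage 1: total draws C(11,3) = 165; favorable C(5,3) = 10; P = 2/33; answer 2/33
Stage 2: S1 = 2/33; threaded value p + q = 35; c = 10372; 10372 = 2^2 * 2593; sigma = (1 + 2 + 4) * (1 + 2593) = 7 * 2594 = 18158; answer 18158
Stage 3: S2 = 18158; r = 19; cross terms: (-37*-10 - -5*-12)=310, (-5*-30 - -9*-10)=60, (-9*19 - 28*-30)=669, (28*0 - 5*19)=-95, (5*24 - 29*0)=120, (29*-12 - -37*24)=540; twice the area = |1604| = 1604; area = 802; boundary points = 2 + 4 + 1 + 1 + 24 + 6 = 38; strictly interior points = area - boundary/2 + 1 = 784; answer 784
Stage 4: S3 = 784; w = 6; f(3) = -2*(-20) - 3*(14) - 2*(6) = -14; iterating: f(3)=-14, f(4)=60, f(5)=-38, f(6)=-76, f(7)=146, f(8)=12; answer 12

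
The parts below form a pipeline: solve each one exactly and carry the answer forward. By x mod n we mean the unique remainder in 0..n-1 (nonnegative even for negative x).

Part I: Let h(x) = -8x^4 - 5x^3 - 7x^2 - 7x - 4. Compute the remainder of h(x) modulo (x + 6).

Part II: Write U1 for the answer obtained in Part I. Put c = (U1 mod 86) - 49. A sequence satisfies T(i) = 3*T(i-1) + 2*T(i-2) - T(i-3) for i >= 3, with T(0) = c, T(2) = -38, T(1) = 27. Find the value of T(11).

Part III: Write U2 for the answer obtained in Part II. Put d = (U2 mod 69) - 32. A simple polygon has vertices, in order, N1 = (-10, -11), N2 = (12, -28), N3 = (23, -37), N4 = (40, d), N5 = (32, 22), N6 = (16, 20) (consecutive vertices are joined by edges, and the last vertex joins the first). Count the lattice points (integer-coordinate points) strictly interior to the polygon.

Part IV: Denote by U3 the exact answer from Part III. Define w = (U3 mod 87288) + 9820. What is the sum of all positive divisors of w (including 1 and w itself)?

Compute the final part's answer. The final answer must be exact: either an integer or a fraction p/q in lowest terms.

11932

Part I: remainder = value at the root: -8*(-6)^4 - 5*(-6)^3 - 7*(-6)^2 - 7*(-6)^1 - 4 = (-10368) + (1080) + (-252) + (42) + (-4) = -9502; answer -9502
Part II: U1 = -9502; c = -5; T(3) = 3*(-38) + 2*(27) - 1*(-5) = -55; iterating: T(3)=-55, T(4)=-268, T(5)=-876, T(6)=-3109, T(7)=-10811, T(8)=-37775, T(9)=-131838, T(10)=-460253, T(11)=-1606660; answer -1606660
Part III: U2 = -1606660; d = -27; cross terms: (-10*-28 - 12*-11)=412, (12*-37 - 23*-28)=200, (23*-27 - 40*-37)=859, (40*22 - 32*-27)=1744, (32*20 - 16*22)=288, (16*-11 - -10*20)=24; twice the area = |3527| = 3527; area = 3527/2; boundary points = 1 + 1 + 1 + 1 + 2 + 1 = 7; strictly interior points = area - boundary/2 + 1 = 1761; answer 1761
Part IV: U3 = 1761; w = 11581; 11581 = 37 * 313; sigma = (1 + 37) * (1 + 313) = 38 * 314 = 11932; answer 11932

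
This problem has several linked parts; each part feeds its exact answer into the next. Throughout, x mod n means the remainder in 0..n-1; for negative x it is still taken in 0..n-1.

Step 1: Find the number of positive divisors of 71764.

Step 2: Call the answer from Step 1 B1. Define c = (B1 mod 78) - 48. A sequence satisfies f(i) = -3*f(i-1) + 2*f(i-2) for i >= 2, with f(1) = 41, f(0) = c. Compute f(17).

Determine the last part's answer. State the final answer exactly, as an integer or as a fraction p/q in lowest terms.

31539910979

Step 1: 71764 = 2^2 * 7 * 11 * 233; number of divisors = (2+1) * (1+1) * (1+1) * (1+1) = 24; answer 24
Step 2: B1 = 24; c = -24; f(2) = -3*(41) + 2*(-24) = -171; iterating: f(2)=-171, f(3)=595, f(4)=-2127, f(5)=7571, f(6)=-26967, f(7)=96043, f(8)=-342063, f(9)=1218275, f(10)=-4338951, f(11)=15453403, f(12)=-55038111, f(13)=196021139, f(14)=-698139639, f(15)=2486461195, f(16)=-8855662863, f(17)=31539910979; answer 31539910979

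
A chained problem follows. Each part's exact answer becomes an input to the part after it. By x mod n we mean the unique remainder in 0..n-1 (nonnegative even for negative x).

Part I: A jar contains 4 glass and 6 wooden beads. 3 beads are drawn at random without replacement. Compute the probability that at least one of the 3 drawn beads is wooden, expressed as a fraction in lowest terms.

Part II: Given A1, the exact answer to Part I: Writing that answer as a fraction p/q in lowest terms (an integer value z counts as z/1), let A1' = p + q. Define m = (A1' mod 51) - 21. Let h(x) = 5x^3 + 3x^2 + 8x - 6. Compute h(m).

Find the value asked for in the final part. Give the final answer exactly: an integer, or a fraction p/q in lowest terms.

-10588

Part I: total draws C(10,3) = 120; complement C(4,3) = 4; favorable 120 - 4 = 116; P = 29/30; answer 29/30
Part II: A1 = 29/30; threaded value p + q = 59; m = -13; 5*(-13)^3 + 3*(-13)^2 + 8*(-13)^1 - 6 = (-10985) + (507) + (-104) + (-6) = -10588; answer -10588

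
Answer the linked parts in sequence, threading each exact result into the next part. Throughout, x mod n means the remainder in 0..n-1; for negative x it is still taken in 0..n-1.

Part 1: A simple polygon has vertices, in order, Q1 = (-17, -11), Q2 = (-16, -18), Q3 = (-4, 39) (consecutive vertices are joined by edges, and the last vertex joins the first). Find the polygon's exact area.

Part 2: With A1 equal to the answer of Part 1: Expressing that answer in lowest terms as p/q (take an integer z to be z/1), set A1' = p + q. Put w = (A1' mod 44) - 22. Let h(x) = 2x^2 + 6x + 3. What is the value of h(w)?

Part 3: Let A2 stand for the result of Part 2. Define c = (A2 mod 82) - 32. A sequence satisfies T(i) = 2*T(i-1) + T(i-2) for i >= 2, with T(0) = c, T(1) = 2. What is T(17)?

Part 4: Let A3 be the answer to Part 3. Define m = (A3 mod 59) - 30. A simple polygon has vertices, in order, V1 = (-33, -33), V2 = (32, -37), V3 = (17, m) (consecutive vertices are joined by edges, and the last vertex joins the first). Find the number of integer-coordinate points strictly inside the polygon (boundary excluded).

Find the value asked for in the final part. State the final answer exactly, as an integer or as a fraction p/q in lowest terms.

900

Part 1: cross terms: (-17*-18 - -16*-11)=130, (-16*39 - -4*-18)=-696, (-4*-11 - -17*39)=707; twice the area = |141| = 141; area = 141/2; answer 141/2
Part 2: A1 = 141/2; threaded value p + q = 143; w = -11; 2*(-11)^2 + 6*(-11)^1 + 3 = (242) + (-66) + (3) = 179; answer 179
Part 3: A2 = 179; c = -17; T(2) = 2*(2) + 1*(-17) = -13; iterating: T(2)=-13, T(3)=-24, T(4)=-61, T(5)=-146, T(6)=-353, T(7)=-852, T(8)=-2057, T(9)=-4966, T(10)=-11989, T(11)=-28944, T(12)=-69877, T(13)=-168698, T(14)=-407273, T(15)=-983244, T(16)=-2373761, T(17)=-5730766; answer -5730766
Part 4: A3 = -5730766; m = -8; cross terms: (-33*-37 - 32*-33)=2277, (32*-8 - 17*-37)=373, (17*-33 - -33*-8)=-825; twice the area = |1825| = 1825; area = 1825/2; boundary points = 1 + 1 + 25 = 27; strictly interior points = area - boundary/2 + 1 = 900; answer 900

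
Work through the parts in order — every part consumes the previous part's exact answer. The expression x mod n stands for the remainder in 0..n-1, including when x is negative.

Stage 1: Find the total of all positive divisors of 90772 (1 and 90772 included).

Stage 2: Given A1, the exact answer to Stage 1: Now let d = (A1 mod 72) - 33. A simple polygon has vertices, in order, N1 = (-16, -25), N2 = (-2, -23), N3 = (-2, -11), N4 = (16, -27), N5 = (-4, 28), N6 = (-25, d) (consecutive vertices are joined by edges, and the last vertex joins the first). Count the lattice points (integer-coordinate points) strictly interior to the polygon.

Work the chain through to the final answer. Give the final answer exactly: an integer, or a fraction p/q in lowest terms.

Stage 1: 90772 = 2^2 * 11 * 2063; sigma = (1 + 2 + 4) * (1 + 11) * (1 + 2063) = 7 * 12 * 2064 = 173376; answer 173376
Stage 2: A1 = 173376; d = -33; cross terms: (-16*-23 - -2*-25)=318, (-2*-11 - -2*-23)=-24, (-2*-27 - 16*-11)=230, (16*28 - -4*-27)=340, (-4*-33 - -25*28)=832, (-25*-25 - -16*-33)=97; twice the area = |1793| = 1793; area = 1793/2; boundary points = 2 + 12 + 2 + 5 + 1 + 1 = 23; strictly interior points = area - boundary/2 + 1 = 886; answer 886

886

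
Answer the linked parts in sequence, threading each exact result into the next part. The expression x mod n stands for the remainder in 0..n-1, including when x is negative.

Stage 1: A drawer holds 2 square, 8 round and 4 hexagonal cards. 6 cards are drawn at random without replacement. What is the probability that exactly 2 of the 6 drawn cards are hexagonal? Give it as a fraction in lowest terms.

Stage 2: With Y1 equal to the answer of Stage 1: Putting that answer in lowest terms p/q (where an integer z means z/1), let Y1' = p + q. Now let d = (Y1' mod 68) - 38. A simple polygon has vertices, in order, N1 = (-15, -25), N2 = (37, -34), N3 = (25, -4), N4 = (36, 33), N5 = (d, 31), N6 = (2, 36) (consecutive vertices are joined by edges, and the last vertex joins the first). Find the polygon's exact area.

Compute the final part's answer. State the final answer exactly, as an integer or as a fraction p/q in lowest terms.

4737/2

Stage 1: total draws C(14,6) = 3003; favorable C(4,2)*C(10,4) = 1260; P = 60/143; answer 60/143
Stage 2: Y1 = 60/143; threaded value p + q = 203; d = 29; cross terms: (-15*-34 - 37*-25)=1435, (37*-4 - 25*-34)=702, (25*33 - 36*-4)=969, (36*31 - 29*33)=159, (29*36 - 2*31)=982, (2*-25 - -15*36)=490; twice the area = |4737| = 4737; area = 4737/2; answer 4737/2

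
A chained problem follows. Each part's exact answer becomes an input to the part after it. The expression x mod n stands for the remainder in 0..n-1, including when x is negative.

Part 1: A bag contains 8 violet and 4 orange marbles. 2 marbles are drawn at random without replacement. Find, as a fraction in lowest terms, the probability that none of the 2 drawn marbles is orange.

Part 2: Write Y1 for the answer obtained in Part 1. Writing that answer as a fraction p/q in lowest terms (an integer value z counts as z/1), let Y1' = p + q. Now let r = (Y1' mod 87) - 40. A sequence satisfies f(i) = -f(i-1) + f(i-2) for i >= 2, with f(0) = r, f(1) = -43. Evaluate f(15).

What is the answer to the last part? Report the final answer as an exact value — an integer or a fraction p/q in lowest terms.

-28869

Part 1: total draws C(12,2) = 66; favorable C(8,2) = 28; P = 14/33; answer 14/33
Part 2: Y1 = 14/33; threaded value p + q = 47; r = 7; f(2) = -1*(-43) + 1*(7) = 50; iterating: f(2)=50, f(3)=-93, f(4)=143, f(5)=-236, f(6)=379, f(7)=-615, f(8)=994, f(9)=-1609, f(10)=2603, f(11)=-4212, f(12)=6815, f(13)=-11027, f(14)=17842, f(15)=-28869; answer -28869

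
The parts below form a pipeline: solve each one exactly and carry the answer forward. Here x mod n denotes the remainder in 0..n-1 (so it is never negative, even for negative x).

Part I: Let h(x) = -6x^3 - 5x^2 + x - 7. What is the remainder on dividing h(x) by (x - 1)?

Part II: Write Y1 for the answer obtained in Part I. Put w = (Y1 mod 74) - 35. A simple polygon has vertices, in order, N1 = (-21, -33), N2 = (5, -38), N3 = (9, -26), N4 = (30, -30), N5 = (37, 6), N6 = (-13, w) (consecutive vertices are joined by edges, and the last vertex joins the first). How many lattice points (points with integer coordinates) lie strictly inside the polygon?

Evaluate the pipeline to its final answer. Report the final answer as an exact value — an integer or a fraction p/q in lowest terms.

Part I: remainder = value at the root: -6*(1)^3 - 5*(1)^2 + 1*(1)^1 - 7 = (-6) + (-5) + (1) + (-7) = -17; answer -17
Part II: Y1 = -17; w = 22; cross terms: (-21*-38 - 5*-33)=963, (5*-26 - 9*-38)=212, (9*-30 - 30*-26)=510, (30*6 - 37*-30)=1290, (37*22 - -13*6)=892, (-13*-33 - -21*22)=891; twice the area = |4758| = 4758; area = 2379; boundary points = 1 + 4 + 1 + 1 + 2 + 1 = 10; strictly interior points = area - boundary/2 + 1 = 2375; answer 2375

2375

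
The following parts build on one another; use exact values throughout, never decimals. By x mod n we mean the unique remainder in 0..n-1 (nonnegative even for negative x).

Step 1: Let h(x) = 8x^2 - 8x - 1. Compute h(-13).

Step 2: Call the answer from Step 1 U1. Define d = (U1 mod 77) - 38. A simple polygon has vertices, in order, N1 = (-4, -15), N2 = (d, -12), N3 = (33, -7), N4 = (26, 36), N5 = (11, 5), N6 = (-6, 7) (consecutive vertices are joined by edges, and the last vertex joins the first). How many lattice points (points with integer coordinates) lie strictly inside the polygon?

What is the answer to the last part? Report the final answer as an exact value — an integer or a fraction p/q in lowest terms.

Step 1: 8*(-13)^2 - 8*(-13)^1 - 1 = (1352) + (104) + (-1) = 1455; answer 1455
Step 2: U1 = 1455; d = 31; cross terms: (-4*-12 - 31*-15)=513, (31*-7 - 33*-12)=179, (33*36 - 26*-7)=1370, (26*5 - 11*36)=-266, (11*7 - -6*5)=107, (-6*-15 - -4*7)=118; twice the area = |2021| = 2021; area = 2021/2; boundary points = 1 + 1 + 1 + 1 + 1 + 2 = 7; strictly interior points = area - boundary/2 + 1 = 1008; answer 1008

1008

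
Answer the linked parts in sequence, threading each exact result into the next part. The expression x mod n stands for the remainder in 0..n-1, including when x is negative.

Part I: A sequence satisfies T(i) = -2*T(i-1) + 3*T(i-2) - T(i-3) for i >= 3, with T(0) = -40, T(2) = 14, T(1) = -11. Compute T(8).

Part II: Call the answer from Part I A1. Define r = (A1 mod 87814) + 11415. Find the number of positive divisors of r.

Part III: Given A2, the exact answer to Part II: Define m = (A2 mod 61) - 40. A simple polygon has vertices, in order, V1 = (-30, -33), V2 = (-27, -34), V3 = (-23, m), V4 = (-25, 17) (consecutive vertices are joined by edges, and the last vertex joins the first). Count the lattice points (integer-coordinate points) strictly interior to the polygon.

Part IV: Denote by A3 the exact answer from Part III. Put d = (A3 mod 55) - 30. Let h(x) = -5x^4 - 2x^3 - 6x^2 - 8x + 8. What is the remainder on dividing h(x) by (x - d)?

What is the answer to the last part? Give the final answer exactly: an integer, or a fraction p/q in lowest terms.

Part I: T(3) = -2*(14) + 3*(-11) - 1*(-40) = -21; iterating: T(3)=-21, T(4)=95, T(5)=-267, T(6)=840, T(7)=-2576, T(8)=7939; answer 7939
Part II: A1 = 7939; r = 19354; 19354 = 2 * 9677; number of divisors = (1+1) * (1+1) = 4; answer 4
Part III: A2 = 4; m = -36; cross terms: (-30*-34 - -27*-33)=129, (-27*-36 - -23*-34)=190, (-23*17 - -25*-36)=-1291, (-25*-33 - -30*17)=1335; twice the area = |363| = 363; area = 363/2; boundary points = 1 + 2 + 1 + 5 = 9; strictly interior points = area - boundary/2 + 1 = 178; answer 178
Part IV: A3 = 178; d = -17; remainder = value at the root: -5*(-17)^4 - 2*(-17)^3 - 6*(-17)^2 - 8*(-17)^1 + 8 = (-417605) + (9826) + (-1734) + (136) + (8) = -409369; answer -409369

-409369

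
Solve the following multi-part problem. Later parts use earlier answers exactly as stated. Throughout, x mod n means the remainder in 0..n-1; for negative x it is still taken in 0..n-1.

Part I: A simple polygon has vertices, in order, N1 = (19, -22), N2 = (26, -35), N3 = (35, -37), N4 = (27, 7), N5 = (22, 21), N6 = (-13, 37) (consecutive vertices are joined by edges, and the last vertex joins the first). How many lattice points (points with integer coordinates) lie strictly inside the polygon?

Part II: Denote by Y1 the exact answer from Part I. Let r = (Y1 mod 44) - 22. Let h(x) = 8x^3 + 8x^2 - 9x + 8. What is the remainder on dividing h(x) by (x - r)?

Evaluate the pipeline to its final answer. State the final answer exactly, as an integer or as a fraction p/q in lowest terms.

-5095

Part I: cross terms: (19*-35 - 26*-22)=-93, (26*-37 - 35*-35)=263, (35*7 - 27*-37)=1244, (27*21 - 22*7)=413, (22*37 - -13*21)=1087, (-13*-22 - 19*37)=-417; twice the area = |2497| = 2497; area = 2497/2; boundary points = 1 + 1 + 4 + 1 + 1 + 1 = 9; strictly interior points = area - boundary/2 + 1 = 1245; answer 1245
Part II: Y1 = 1245; r = -9; remainder = value at the root: 8*(-9)^3 + 8*(-9)^2 - 9*(-9)^1 + 8 = (-5832) + (648) + (81) + (8) = -5095; answer -5095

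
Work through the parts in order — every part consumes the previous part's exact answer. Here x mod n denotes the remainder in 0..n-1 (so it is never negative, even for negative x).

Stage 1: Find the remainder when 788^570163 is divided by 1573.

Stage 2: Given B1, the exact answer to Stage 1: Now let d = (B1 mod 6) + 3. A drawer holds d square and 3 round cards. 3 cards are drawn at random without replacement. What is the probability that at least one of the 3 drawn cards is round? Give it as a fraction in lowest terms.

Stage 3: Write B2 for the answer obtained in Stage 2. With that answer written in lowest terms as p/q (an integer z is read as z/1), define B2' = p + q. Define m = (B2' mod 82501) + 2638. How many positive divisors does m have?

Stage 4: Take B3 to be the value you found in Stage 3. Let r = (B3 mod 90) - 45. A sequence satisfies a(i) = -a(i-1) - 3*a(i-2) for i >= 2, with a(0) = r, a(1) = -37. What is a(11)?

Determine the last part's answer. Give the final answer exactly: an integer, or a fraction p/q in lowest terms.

Stage 1: squarings mod 1573: 788^1=788, 788^2=1182, 788^4=300, 788^8=339, 788^16=92, 788^32=599, 788^64=157, 788^128=1054, 788^256=378, 788^512=1314, 788^1024=1015, 788^2048=1483, 788^4096=235, 788^8192=170, 788^16384=586, 788^32768=482, 788^65536=1093, 788^131072=742, 788^262144=14, 788^524288=196; 788^570163 = 788^1 * 788^2 * 788^16 * 788^32 * 788^256 * 788^512 * 788^4096 * 788^8192 * 788^32768 * 788^524288 = 1201 (mod 1573); answer 1201
Stage 2: B1 = 1201; d = 4; total draws C(7,3) = 35; complement C(4,3) = 4; favorable 35 - 4 = 31; P = 31/35; answer 31/35
Stage 3: B2 = 31/35; threaded value p + q = 66; m = 2704; 2704 = 2^4 * 13^2; number of divisors = (4+1) * (2+1) = 15; answer 15
Stage 4: B3 = 15; r = -30; a(2) = -1*(-37) - 3*(-30) = 127; iterating: a(2)=127, a(3)=-16, a(4)=-365, a(5)=413, a(6)=682, a(7)=-1921, a(8)=-125, a(9)=5888, a(10)=-5513, a(11)=-12151; answer -12151

-12151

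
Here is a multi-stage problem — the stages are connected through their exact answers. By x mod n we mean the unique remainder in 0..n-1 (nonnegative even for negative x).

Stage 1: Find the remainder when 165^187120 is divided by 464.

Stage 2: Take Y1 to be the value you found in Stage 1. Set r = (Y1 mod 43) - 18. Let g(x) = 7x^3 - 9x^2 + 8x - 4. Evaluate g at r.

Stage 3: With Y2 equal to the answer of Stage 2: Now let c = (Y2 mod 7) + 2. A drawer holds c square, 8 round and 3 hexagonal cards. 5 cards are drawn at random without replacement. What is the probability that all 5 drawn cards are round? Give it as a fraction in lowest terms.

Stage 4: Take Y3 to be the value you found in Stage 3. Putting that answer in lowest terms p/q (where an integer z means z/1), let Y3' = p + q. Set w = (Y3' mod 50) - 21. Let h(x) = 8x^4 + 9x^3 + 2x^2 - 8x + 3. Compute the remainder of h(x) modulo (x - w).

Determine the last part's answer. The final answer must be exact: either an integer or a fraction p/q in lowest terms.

Stage 1: squarings mod 464: 165^1=165, 165^2=313, 165^4=65, 165^8=49, 165^16=81, 165^32=65, 165^64=49, 165^128=81, 165^256=65, 165^512=49, 165^1024=81, 165^2048=65, 165^4096=49, 165^8192=81, 165^16384=65, 165^32768=49, 165^65536=81, 165^131072=65; 165^187120 = 165^16 * 165^32 * 165^64 * 165^128 * 165^512 * 165^2048 * 165^4096 * 165^16384 * 165^32768 * 165^131072 = 257 (mod 464); answer 257
Stage 2: Y1 = 257; r = 24; 7*(24)^3 - 9*(24)^2 + 8*(24)^1 - 4 = (96768) + (-5184) + (192) + (-4) = 91772; answer 91772
Stage 3: Y2 = 91772; c = 4; total draws C(15,5) = 3003; favorable C(8,5) = 56; P = 8/429; answer 8/429
Stage 4: Y3 = 8/429; threaded value p + q = 437; w = 16; remainder = value at the root: 8*(16)^4 + 9*(16)^3 + 2*(16)^2 - 8*(16)^1 + 3 = (524288) + (36864) + (512) + (-128) + (3) = 561539; answer 561539

561539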